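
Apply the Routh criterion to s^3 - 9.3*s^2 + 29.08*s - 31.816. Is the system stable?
Routh array:
s^3: [1, 29.08]; s^2: [-9.3, -31.816]; s^1: [25.6589]; s^0: [-31.816]
First column: [1, -9.3, 25.6589, -31.816]. Sign changes = 3.
No, unstable (3 RHP root(s))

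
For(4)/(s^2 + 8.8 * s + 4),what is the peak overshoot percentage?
Standard form: ωn²/(s²+2ζωn·s+ωn²) → ωn = 2, ζ = 2.2.
ζ ≥ 1, so the response is non-oscillatory: peak overshoot = 0%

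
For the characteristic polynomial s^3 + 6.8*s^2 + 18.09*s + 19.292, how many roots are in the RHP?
s^3 + 6.8*s^2 + 18.09*s + 19.292 = (s + 2.8)(s^2 + 4*s + 6.89). Poles: -2 + 1.7j, -2 - 1.7j, -2.8. RHP poles (Re>0): 0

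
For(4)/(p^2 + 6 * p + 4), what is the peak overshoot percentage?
Standard form: ωn²/(p²+2ζωn·p+ωn²) → ωn = 2, ζ = 1.5.
ζ ≥ 1, so the response is non-oscillatory: peak overshoot = 0%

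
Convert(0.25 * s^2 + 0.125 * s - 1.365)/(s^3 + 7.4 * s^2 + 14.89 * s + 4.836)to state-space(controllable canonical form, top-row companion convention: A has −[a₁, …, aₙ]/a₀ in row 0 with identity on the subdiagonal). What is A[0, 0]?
Reachable canonical form for den = s^3 + 7.4*s^2 + 14.89*s + 4.836: top row of A = -[a₁,a₂,...,aₙ]/a₀, ones on the subdiagonal, zeros elsewhere.
A = [[-7.4, -14.89, -4.836], [1, 0, 0], [0, 1, 0]].
A[0,0] = -7.4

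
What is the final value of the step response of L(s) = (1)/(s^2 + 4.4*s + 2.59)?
FVT: lim_{t→∞} y(t) = lim_{s→0} s*Y(s) where Y(s) = L(s)/s.
= lim_{s→0} L(s) = L(0) = num(0)/den(0) = 1/2.59 = 0.3861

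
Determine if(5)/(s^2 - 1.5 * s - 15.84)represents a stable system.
Denominator: s^2 - 1.5*s - 15.84 = (s - 4.8)(s + 3.3). Poles: -3.3, 4.8. All Re(p)<0: No (unstable)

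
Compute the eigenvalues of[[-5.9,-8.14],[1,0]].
Eigenvalues solve det(λI - A) = 0.
Characteristic polynomial: λ^2 + 5.9*λ + 8.14 = 0.
Factor: (λ + 2.2)(λ + 3.7) = 0.
Roots: -2.2, -3.7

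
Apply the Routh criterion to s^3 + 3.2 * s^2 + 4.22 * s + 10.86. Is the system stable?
Routh array:
s^3: [1, 4.22]; s^2: [3.2, 10.86]; s^1: [0.82625]; s^0: [10.86]
First column: [1, 3.2, 0.82625, 10.86]. Sign changes = 0.
Yes, stable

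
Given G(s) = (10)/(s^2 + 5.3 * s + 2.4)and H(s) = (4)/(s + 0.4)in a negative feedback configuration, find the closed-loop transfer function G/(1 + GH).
Closed-loop T = G/(1+GH).
Numerator: G_num * H_den = 10*s + 4.
Denominator: G_den * H_den + G_num * H_num = (s^3 + 5.7*s^2 + 4.52*s + 0.96) + (40) = s^3 + 5.7*s^2 + 4.52*s + 40.96.
T(s) = (10*s + 4)/(s^3 + 5.7*s^2 + 4.52*s + 40.96)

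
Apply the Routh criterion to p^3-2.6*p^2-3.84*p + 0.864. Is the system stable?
Routh array:
p^3: [1, -3.84]; p^2: [-2.6, 0.864]; p^1: [-3.50769]; p^0: [0.864]
First column: [1, -2.6, -3.50769, 0.864]. Sign changes = 2.
No, unstable (2 RHP root(s))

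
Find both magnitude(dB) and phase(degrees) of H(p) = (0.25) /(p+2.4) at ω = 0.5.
Substitute p = j*0.5: H(j0.5) = 0.0998336 - 0.0207987j.
|H| = 20*log₁₀(sqrt(Re²+Im²)) = -19.83 dB.
∠H = atan2(Im, Re) = -11.77°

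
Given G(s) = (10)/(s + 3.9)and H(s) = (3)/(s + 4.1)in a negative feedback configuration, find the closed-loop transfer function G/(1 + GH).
Closed-loop T = G/(1+GH).
Numerator: G_num * H_den = 10*s + 41.
Denominator: G_den * H_den + G_num * H_num = (s^2 + 8*s + 15.99) + (30) = s^2 + 8*s + 45.99.
T(s) = (10*s + 41)/(s^2 + 8*s + 45.99)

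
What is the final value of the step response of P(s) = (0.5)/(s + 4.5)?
FVT: lim_{t→∞} y(t) = lim_{s→0} s*Y(s) where Y(s) = P(s)/s.
= lim_{s→0} P(s) = P(0) = num(0)/den(0) = 0.5/4.5 = 0.1111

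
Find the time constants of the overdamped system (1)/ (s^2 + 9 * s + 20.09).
Overdamped: real poles at -4.1, -4.9. τ = -1/pole → τ₁ = 0.2439, τ₂ = 0.2041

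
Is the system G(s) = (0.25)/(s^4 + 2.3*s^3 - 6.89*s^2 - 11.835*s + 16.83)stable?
Denominator: s^4 + 2.3*s^3 - 6.89*s^2 - 11.835*s + 16.83 = (s - 1.1)(s - 2)(s^2 + 5.4*s + 7.65). Poles: -2.7 + 0.6j, -2.7 - 0.6j, 1.1, 2. All Re(p)<0: No (unstable)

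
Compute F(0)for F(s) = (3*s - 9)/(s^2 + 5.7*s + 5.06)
DC gain = F(0) = num(0)/den(0) = -9/5.06 = -1.779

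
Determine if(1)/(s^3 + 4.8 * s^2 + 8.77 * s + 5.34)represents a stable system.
Denominator: s^3 + 4.8*s^2 + 8.77*s + 5.34 = (s + 1.2)(s^2 + 3.6*s + 4.45). Poles: -1.2, -1.8 + 1.1j, -1.8 - 1.1j. All Re(p)<0: Yes (stable)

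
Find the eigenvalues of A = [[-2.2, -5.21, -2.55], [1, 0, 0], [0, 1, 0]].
Eigenvalues solve det(λI - A) = 0.
Characteristic polynomial: λ^3 + 2.2*λ^2 + 5.21*λ + 2.55 = 0.
Factor: (λ + 0.6)(λ^2 + 1.6*λ + 4.25) = 0.
Roots: -0.6, -0.8 + 1.9j, -0.8 - 1.9j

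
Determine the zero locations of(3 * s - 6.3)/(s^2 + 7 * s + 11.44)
Set numerator = 0: 3*s - 6.3 = 0 → Zeros: 2.1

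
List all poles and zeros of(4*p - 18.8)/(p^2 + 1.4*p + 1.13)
Set denominator = 0: p^2 + 1.4*p + 1.13 = 0 → Poles: -0.7 + 0.8j, -0.7 - 0.8j
Set numerator = 0: 4*p - 18.8 = 0 → Zeros: 4.7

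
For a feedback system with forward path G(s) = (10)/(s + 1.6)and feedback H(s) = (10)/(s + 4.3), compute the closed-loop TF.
Closed-loop T = G/(1+GH).
Numerator: G_num * H_den = 10*s + 43.
Denominator: G_den * H_den + G_num * H_num = (s^2 + 5.9*s + 6.88) + (100) = s^2 + 5.9*s + 106.88.
T(s) = (10*s + 43)/(s^2 + 5.9*s + 106.88)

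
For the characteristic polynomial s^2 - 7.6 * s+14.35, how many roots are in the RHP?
s^2 - 7.6*s + 14.35 = (s - 4.1)(s - 3.5). Poles: 3.5, 4.1. RHP poles (Re>0): 2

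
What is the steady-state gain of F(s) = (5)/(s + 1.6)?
DC gain = F(0) = num(0)/den(0) = 5/1.6 = 3.125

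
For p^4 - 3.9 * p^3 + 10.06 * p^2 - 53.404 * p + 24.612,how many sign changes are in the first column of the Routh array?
Routh array:
p^4: [1, 10.06, 24.612]; p^3: [-3.9, -53.404]; p^2: [-3.63333, 24.612]; p^1: [-79.8224]; p^0: [24.612]
First column: [1, -3.9, -3.63333, -79.8224, 24.612]. Sign changes = 2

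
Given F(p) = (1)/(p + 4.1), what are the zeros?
Numerator is a nonzero constant (1) → Zeros: none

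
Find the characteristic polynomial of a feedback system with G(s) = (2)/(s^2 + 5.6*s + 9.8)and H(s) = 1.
Characteristic poly = G_den * H_den + G_num * H_num = (s^2 + 5.6*s + 9.8) + (2) = s^2 + 5.6*s + 11.8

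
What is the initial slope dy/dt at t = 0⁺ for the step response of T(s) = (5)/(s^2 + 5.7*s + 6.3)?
IVT: y'(0⁺) = lim_{s→∞} s²·Y(s) = lim_{s→∞} s·T(s).
deg(num) = 0, deg(den) = 2, relative degree = 2 ≥ 2, so s·T(s) → 0. Initial slope = 0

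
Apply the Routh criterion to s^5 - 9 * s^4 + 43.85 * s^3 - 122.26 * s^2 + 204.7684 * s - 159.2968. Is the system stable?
Routh array:
s^5: [1, 43.85, 204.7684]; s^4: [-9, -122.26, -159.2968]; s^3: [30.2656, 187.069]; s^2: [-66.6318, -159.2968]; s^1: [114.713]; s^0: [-159.2968]
First column: [1, -9, 30.2656, -66.6318, 114.713, -159.2968]. Sign changes = 5.
No, unstable (5 RHP root(s))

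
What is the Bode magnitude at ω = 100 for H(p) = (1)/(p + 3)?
Substitute p = j*100: H(j100) = 0.00029973 - 0.00999101j.
|H(j100)| = sqrt(Re² + Im²) = 0.009996.
20*log₁₀(0.009996) = -40.00 dB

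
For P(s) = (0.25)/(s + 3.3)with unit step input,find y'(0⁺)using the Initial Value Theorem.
IVT: y'(0⁺) = lim_{s→∞} s²·Y(s) = lim_{s→∞} s·P(s).
deg(num) = 0, deg(den) = 1, relative degree = 1, so s·P(s) → (leading num)/(leading den) = 0.25/1 = 0.25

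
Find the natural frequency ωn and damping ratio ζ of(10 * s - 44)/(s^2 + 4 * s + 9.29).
Underdamped: complex pole -2 + 2.3j. ωn = |pole| = 3.048, ζ = -Re(pole)/ωn = 0.6562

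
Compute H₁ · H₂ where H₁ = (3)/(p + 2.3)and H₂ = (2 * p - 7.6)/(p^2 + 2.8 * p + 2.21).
Series: H = H₁ · H₂ = (n₁·n₂)/(d₁·d₂).
Num: n₁·n₂ = 6*p - 22.8. Den: d₁·d₂ = p^3 + 5.1*p^2 + 8.65*p + 5.083.
H(p) = (6*p - 22.8)/(p^3 + 5.1*p^2 + 8.65*p + 5.083)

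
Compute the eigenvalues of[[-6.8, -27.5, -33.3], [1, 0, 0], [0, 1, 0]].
Eigenvalues solve det(λI - A) = 0.
Characteristic polynomial: λ^3 + 6.8*λ^2 + 27.5*λ + 33.3 = 0.
Factor: (λ + 1.8)(λ^2 + 5*λ + 18.5) = 0.
Roots: -1.8, -2.5 + 3.5j, -2.5 - 3.5j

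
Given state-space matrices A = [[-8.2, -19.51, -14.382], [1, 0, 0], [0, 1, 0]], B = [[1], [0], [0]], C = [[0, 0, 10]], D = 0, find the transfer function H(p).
H(p) = C(pI - A)⁻¹B + D.
Characteristic polynomial det(pI - A) = p^3 + 8.2*p^2 + 19.51*p + 14.382.
Numerator from C·adj(pI-A)·B + D·det(pI-A) = 10.
H(p) = (10)/(p^3 + 8.2*p^2 + 19.51*p + 14.382)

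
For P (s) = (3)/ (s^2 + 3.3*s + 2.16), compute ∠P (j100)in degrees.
Substitute s = j*100: P(j100) = -0.000299738 - 9.8935e-06j.
∠P(j100) = atan2(Im, Re) = atan2(-9.8935e-06, -0.000299738) = -178.11°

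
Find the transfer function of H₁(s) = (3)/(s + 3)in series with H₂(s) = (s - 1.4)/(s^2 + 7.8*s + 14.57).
Series: H = H₁ · H₂ = (n₁·n₂)/(d₁·d₂).
Num: n₁·n₂ = 3*s - 4.2. Den: d₁·d₂ = s^3 + 10.8*s^2 + 37.97*s + 43.71.
H(s) = (3*s - 4.2)/(s^3 + 10.8*s^2 + 37.97*s + 43.71)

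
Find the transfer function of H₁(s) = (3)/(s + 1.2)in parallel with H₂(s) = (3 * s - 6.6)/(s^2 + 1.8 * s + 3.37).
Parallel: H = H₁ + H₂ = (n₁·d₂ + n₂·d₁)/(d₁·d₂).
n₁·d₂ = 3*s^2 + 5.4*s + 10.11. n₂·d₁ = 3*s^2 - 3*s - 7.92. Sum = 6*s^2 + 2.4*s + 2.19. d₁·d₂ = s^3 + 3*s^2 + 5.53*s + 4.044.
H(s) = (6*s^2 + 2.4*s + 2.19)/(s^3 + 3*s^2 + 5.53*s + 4.044)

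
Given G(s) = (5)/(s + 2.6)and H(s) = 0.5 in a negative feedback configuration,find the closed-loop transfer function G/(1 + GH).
Closed-loop T = G/(1+GH).
Numerator: G_num * H_den = 5.
Denominator: G_den * H_den + G_num * H_num = (s + 2.6) + (2.5) = s + 5.1.
T(s) = (5)/(s + 5.1)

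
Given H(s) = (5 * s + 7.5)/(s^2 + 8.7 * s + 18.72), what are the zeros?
Set numerator = 0: 5*s + 7.5 = 0 → Zeros: -1.5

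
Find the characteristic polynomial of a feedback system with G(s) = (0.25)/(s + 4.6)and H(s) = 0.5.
Characteristic poly = G_den * H_den + G_num * H_num = (s + 4.6) + (0.125) = s + 4.725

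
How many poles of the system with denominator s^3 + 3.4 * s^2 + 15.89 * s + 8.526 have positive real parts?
s^3 + 3.4*s^2 + 15.89*s + 8.526 = (s + 0.6)(s^2 + 2.8*s + 14.21). Poles: -0.6, -1.4 + 3.5j, -1.4 - 3.5j. RHP poles (Re>0): 0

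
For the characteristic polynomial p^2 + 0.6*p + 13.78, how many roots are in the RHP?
Poles: -0.3 + 3.7j, -0.3 - 3.7j. RHP poles (Re>0): 0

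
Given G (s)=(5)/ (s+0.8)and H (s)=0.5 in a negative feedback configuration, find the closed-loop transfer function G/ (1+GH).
Closed-loop T = G/(1+GH).
Numerator: G_num * H_den = 5.
Denominator: G_den * H_den + G_num * H_num = (s + 0.8) + (2.5) = s + 3.3.
T(s) = (5)/(s + 3.3)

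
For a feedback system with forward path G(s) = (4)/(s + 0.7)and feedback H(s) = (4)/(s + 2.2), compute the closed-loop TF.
Closed-loop T = G/(1+GH).
Numerator: G_num * H_den = 4*s + 8.8.
Denominator: G_den * H_den + G_num * H_num = (s^2 + 2.9*s + 1.54) + (16) = s^2 + 2.9*s + 17.54.
T(s) = (4*s + 8.8)/(s^2 + 2.9*s + 17.54)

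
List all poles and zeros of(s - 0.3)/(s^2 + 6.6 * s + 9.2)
Set denominator = 0: s^2 + 6.6*s + 9.2 = (s + 4.6)(s + 2) = 0 → Poles: -2, -4.6
Set numerator = 0: s - 0.3 = 0 → Zeros: 0.3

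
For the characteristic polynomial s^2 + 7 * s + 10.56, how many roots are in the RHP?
s^2 + 7*s + 10.56 = (s + 2.2)(s + 4.8). Poles: -2.2, -4.8. RHP poles (Re>0): 0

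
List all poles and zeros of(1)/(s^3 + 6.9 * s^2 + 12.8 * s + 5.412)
Set denominator = 0: s^3 + 6.9*s^2 + 12.8*s + 5.412 = (s + 2.2)(s + 4.1)(s + 0.6) = 0 → Poles: -0.6, -2.2, -4.1
Numerator is a nonzero constant (1) → Zeros: none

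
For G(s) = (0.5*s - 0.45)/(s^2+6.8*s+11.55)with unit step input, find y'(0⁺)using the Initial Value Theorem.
IVT: y'(0⁺) = lim_{s→∞} s²·Y(s) = lim_{s→∞} s·G(s).
deg(num) = 1, deg(den) = 2, relative degree = 1, so s·G(s) → (leading num)/(leading den) = 0.5/1 = 0.5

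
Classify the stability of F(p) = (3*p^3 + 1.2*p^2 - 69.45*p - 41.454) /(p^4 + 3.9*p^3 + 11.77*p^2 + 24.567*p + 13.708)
Denominator: p^4 + 3.9*p^3 + 11.77*p^2 + 24.567*p + 13.708 = (p + 2.3)(p + 0.8)(p^2 + 0.8*p + 7.45). Poles: -0.4 + 2.7j, -0.4 - 2.7j, -0.8, -2.3. Stable (all poles in LHP)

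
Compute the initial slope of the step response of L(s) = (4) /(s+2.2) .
IVT: y'(0⁺) = lim_{s→∞} s²·Y(s) = lim_{s→∞} s·L(s).
deg(num) = 0, deg(den) = 1, relative degree = 1, so s·L(s) → (leading num)/(leading den) = 4/1 = 4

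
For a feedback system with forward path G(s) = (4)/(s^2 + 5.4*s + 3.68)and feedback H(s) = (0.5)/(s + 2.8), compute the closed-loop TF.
Closed-loop T = G/(1+GH).
Numerator: G_num * H_den = 4*s + 11.2.
Denominator: G_den * H_den + G_num * H_num = (s^3 + 8.2*s^2 + 18.8*s + 10.304) + (2) = s^3 + 8.2*s^2 + 18.8*s + 12.304.
T(s) = (4*s + 11.2)/(s^3 + 8.2*s^2 + 18.8*s + 12.304)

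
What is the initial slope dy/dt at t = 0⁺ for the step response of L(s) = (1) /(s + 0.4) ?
IVT: y'(0⁺) = lim_{s→∞} s²·Y(s) = lim_{s→∞} s·L(s).
deg(num) = 0, deg(den) = 1, relative degree = 1, so s·L(s) → (leading num)/(leading den) = 1/1 = 1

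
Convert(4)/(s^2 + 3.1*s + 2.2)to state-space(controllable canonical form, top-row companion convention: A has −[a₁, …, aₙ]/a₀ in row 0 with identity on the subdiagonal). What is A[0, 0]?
Reachable canonical form for den = s^2 + 3.1*s + 2.2: top row of A = -[a₁,a₂,...,aₙ]/a₀, ones on the subdiagonal, zeros elsewhere.
A = [[-3.1, -2.2], [1, 0]].
A[0,0] = -3.1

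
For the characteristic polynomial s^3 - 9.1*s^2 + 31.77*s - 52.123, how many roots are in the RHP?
s^3 - 9.1*s^2 + 31.77*s - 52.123 = (s - 4.7)(s^2 - 4.4*s + 11.09). Poles: 2.2 + 2.5j, 2.2 - 2.5j, 4.7. RHP poles (Re>0): 3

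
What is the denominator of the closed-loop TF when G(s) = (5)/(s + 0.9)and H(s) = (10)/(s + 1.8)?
Characteristic poly = G_den * H_den + G_num * H_num = (s^2 + 2.7*s + 1.62) + (50) = s^2 + 2.7*s + 51.62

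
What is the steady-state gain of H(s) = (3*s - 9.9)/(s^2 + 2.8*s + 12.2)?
DC gain = H(0) = num(0)/den(0) = -9.9/12.2 = -0.8115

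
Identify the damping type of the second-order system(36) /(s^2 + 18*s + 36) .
Standard form: ωn²/(s²+2ζωn·s+ωn²) gives ωn=6, ζ=1.5.
Overdamped (ζ = 1.5 > 1)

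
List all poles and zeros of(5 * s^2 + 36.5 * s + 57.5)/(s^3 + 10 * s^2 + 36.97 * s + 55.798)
Set denominator = 0: s^3 + 10*s^2 + 36.97*s + 55.798 = (s + 4.6)(s^2 + 5.4*s + 12.13) = 0 → Poles: -2.7 + 2.2j, -2.7 - 2.2j, -4.6
Set numerator = 0: 5*s^2 + 36.5*s + 57.5 = 5*(s + 5)(s + 2.3) = 0 → Zeros: -2.3, -5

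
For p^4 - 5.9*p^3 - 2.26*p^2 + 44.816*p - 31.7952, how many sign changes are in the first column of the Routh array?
Routh array:
p^4: [1, -2.26, -31.7952]; p^3: [-5.9, 44.816]; p^2: [5.33593, -31.7952]; p^1: [9.65969]; p^0: [-31.7952]
First column: [1, -5.9, 5.33593, 9.65969, -31.7952]. Sign changes = 3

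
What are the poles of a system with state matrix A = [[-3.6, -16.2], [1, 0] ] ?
Eigenvalues solve det(λI - A) = 0.
Characteristic polynomial: λ^2 + 3.6*λ + 16.2 = 0.
Roots: -1.8 + 3.6j, -1.8 - 3.6j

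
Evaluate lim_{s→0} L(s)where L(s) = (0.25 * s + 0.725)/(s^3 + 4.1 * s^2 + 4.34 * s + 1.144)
DC gain = L(0) = num(0)/den(0) = 0.725/1.144 = 0.6337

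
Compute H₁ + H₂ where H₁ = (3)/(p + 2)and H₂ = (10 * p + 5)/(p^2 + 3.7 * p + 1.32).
Parallel: H = H₁ + H₂ = (n₁·d₂ + n₂·d₁)/(d₁·d₂).
n₁·d₂ = 3*p^2 + 11.1*p + 3.96. n₂·d₁ = 10*p^2 + 25*p + 10. Sum = 13*p^2 + 36.1*p + 13.96. d₁·d₂ = p^3 + 5.7*p^2 + 8.72*p + 2.64.
H(p) = (13*p^2 + 36.1*p + 13.96)/(p^3 + 5.7*p^2 + 8.72*p + 2.64)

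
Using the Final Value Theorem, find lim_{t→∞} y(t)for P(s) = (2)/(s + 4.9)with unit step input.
FVT: lim_{t→∞} y(t) = lim_{s→0} s*Y(s) where Y(s) = P(s)/s.
= lim_{s→0} P(s) = P(0) = num(0)/den(0) = 2/4.9 = 0.4082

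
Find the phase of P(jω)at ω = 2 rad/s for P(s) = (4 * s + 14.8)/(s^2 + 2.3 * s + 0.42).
Substitute s = j*2: P(j2) = -0.476331 - 2.84668j.
∠P(j2) = atan2(Im, Re) = atan2(-2.84668, -0.476331) = -99.50°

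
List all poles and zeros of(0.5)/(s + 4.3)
Set denominator = 0: s + 4.3 = 0 → Poles: -4.3
Numerator is a nonzero constant (0.5) → Zeros: none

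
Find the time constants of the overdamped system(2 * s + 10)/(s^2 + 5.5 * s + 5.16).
Overdamped: real poles at -1.2, -4.3. τ = -1/pole → τ₁ = 0.8333, τ₂ = 0.2326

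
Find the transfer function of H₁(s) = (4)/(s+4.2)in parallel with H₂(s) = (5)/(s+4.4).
Parallel: H = H₁ + H₂ = (n₁·d₂ + n₂·d₁)/(d₁·d₂).
n₁·d₂ = 4*s + 17.6. n₂·d₁ = 5*s + 21. Sum = 9*s + 38.6. d₁·d₂ = s^2 + 8.6*s + 18.48.
H(s) = (9*s + 38.6)/(s^2 + 8.6*s + 18.48)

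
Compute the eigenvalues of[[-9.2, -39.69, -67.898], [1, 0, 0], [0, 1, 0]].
Eigenvalues solve det(λI - A) = 0.
Characteristic polynomial: λ^3 + 9.2*λ^2 + 39.69*λ + 67.898 = 0.
Factor: (λ + 3.4)(λ^2 + 5.8*λ + 19.97) = 0.
Roots: -2.9 + 3.4j, -2.9 - 3.4j, -3.4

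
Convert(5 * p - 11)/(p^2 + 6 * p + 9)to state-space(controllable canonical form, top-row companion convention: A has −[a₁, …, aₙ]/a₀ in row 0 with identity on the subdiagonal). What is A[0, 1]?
Reachable canonical form for den = p^2 + 6*p + 9: top row of A = -[a₁,a₂,...,aₙ]/a₀, ones on the subdiagonal, zeros elsewhere.
A = [[-6, -9], [1, 0]].
A[0,1] = -9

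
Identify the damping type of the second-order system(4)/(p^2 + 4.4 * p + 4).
Standard form: ωn²/(p²+2ζωn·p+ωn²) gives ωn=2, ζ=1.1.
Overdamped (ζ = 1.1 > 1)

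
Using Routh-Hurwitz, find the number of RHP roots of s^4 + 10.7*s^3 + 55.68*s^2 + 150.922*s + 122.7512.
Routh array:
s^4: [1, 55.68, 122.7512]; s^3: [10.7, 150.922]; s^2: [41.5751, 122.7512]; s^1: [119.33]; s^0: [122.7512]
First column: [1, 10.7, 41.5751, 119.33, 122.7512]. Sign changes = RHP roots = 0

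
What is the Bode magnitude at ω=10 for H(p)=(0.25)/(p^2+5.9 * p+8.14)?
Substitute p = j*10: H(j10) = -0.00192671 - 0.00123749j.
|H(j10)| = sqrt(Re² + Im²) = 0.00229.
20*log₁₀(0.00229) = -52.80 dB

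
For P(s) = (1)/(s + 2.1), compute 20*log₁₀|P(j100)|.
Substitute s = j*100: P(j100) = 0.000209907 - 0.00999559j.
|P(j100)| = sqrt(Re² + Im²) = 0.009998.
20*log₁₀(0.009998) = -40.00 dB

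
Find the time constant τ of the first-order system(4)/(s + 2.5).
First-order system: τ = -1/pole. Pole = -2.5. τ = -1/(-2.5) = 0.4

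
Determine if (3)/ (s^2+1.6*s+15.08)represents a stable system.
Denominator: s^2 + 1.6*s + 15.08. Poles: -0.8 + 3.8j, -0.8 - 3.8j. All Re(p)<0: Yes (stable)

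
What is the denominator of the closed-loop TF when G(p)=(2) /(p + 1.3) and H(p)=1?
Characteristic poly = G_den * H_den + G_num * H_num = (p + 1.3) + (2) = p + 3.3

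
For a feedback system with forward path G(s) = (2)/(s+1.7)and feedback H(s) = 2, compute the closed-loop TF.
Closed-loop T = G/(1+GH).
Numerator: G_num * H_den = 2.
Denominator: G_den * H_den + G_num * H_num = (s + 1.7) + (4) = s + 5.7.
T(s) = (2)/(s + 5.7)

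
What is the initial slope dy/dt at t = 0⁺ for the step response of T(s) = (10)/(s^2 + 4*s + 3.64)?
IVT: y'(0⁺) = lim_{s→∞} s²·Y(s) = lim_{s→∞} s·T(s).
deg(num) = 0, deg(den) = 2, relative degree = 2 ≥ 2, so s·T(s) → 0. Initial slope = 0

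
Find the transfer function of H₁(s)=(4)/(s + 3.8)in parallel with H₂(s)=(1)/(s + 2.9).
Parallel: H = H₁ + H₂ = (n₁·d₂ + n₂·d₁)/(d₁·d₂).
n₁·d₂ = 4*s + 11.6. n₂·d₁ = s + 3.8. Sum = 5*s + 15.4. d₁·d₂ = s^2 + 6.7*s + 11.02.
H(s) = (5*s + 15.4)/(s^2 + 6.7*s + 11.02)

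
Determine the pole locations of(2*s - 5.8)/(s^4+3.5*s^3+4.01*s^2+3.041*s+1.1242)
Set denominator = 0: s^4 + 3.5*s^3 + 4.01*s^2 + 3.041*s + 1.1242 = (s + 2.2)(s + 0.7)(s^2 + 0.6*s + 0.73) = 0 → Poles: -0.3 + 0.8j, -0.3 - 0.8j, -0.7, -2.2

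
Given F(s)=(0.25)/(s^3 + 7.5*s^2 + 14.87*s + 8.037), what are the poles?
Set denominator = 0: s^3 + 7.5*s^2 + 14.87*s + 8.037 = (s + 0.9)(s + 4.7)(s + 1.9) = 0 → Poles: -0.9, -1.9, -4.7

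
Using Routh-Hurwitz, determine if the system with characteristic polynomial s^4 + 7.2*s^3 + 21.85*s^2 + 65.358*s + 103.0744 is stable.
Routh array:
s^4: [1, 21.85, 103.0744]; s^3: [7.2, 65.358]; s^2: [12.7725, 103.0744]; s^1: [7.25382]; s^0: [103.0744]
First column: [1, 7.2, 12.7725, 7.25382, 103.0744]. Sign changes = 0.
Yes, stable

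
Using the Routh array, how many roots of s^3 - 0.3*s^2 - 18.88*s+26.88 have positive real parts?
Routh array:
s^3: [1, -18.88]; s^2: [-0.3, 26.88]; s^1: [70.72]; s^0: [26.88]
First column: [1, -0.3, 70.72, 26.88]. Sign changes = RHP roots = 2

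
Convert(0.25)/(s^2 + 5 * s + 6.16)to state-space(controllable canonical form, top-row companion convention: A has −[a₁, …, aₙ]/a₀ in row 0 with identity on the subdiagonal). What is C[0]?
Reachable canonical form: C = numerator coefficients (right-aligned, zero-padded to length n).
num = 0.25, C = [[0, 0.25]].
C[0] = 0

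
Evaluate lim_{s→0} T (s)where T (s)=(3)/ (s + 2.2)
DC gain = T(0) = num(0)/den(0) = 3/2.2 = 1.364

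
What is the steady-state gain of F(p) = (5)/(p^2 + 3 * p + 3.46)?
DC gain = F(0) = num(0)/den(0) = 5/3.46 = 1.445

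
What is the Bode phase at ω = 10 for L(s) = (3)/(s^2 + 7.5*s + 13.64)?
Substitute s = j*10: L(j10) = -0.0198027 - 0.0171978j.
∠L(j10) = atan2(Im, Re) = atan2(-0.0171978, -0.0198027) = -139.03°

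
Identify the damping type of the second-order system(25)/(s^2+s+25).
Standard form: ωn²/(s²+2ζωn·s+ωn²) gives ωn=5, ζ=0.1.
Underdamped (ζ = 0.1 < 1)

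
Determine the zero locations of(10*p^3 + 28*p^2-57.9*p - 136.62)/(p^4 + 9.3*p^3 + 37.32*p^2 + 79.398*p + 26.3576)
Set numerator = 0: 10*p^3 + 28*p^2 - 57.9*p - 136.62 = 10*(p + 3.3)(p - 2.3)(p + 1.8) = 0 → Zeros: -1.8, -3.3, 2.3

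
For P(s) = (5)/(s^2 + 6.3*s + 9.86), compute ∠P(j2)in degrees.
Substitute s = j*2: P(j2) = 0.151735 - 0.326257j.
∠P(j2) = atan2(Im, Re) = atan2(-0.326257, 0.151735) = -65.06°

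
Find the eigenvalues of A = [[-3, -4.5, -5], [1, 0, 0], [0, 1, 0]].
Eigenvalues solve det(λI - A) = 0.
Characteristic polynomial: λ^3 + 3*λ^2 + 4.5*λ + 5 = 0.
Factor: (λ + 2)(λ^2 + λ + 2.5) = 0.
Roots: -0.5 + 1.5j, -0.5 - 1.5j, -2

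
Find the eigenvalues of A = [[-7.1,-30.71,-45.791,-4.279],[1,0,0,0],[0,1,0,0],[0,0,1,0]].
Eigenvalues solve det(λI - A) = 0.
Characteristic polynomial: λ^4 + 7.1*λ^3 + 30.71*λ^2 + 45.791*λ + 4.279 = 0.
Factor: (λ + 0.1)(λ + 2.2)(λ^2 + 4.8*λ + 19.45) = 0.
Roots: -0.1, -2.2, -2.4 + 3.7j, -2.4 - 3.7j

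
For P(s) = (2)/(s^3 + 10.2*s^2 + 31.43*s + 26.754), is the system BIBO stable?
Denominator: s^3 + 10.2*s^2 + 31.43*s + 26.754 = (s + 3.9)(s + 4.9)(s + 1.4). Poles: -1.4, -3.9, -4.9. All Re(p)<0: Yes (stable)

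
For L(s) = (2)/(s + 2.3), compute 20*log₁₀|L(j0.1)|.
Substitute s = j*0.1: L(j0.1) = 0.867925 - 0.0377358j.
|L(j0.1)| = sqrt(Re² + Im²) = 0.8687.
20*log₁₀(0.8687) = -1.22 dB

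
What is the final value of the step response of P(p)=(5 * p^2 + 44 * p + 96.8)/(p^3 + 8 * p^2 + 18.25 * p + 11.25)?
FVT: lim_{t→∞} y(t) = lim_{p→0} p*Y(p) where Y(p) = P(p)/p.
= lim_{p→0} P(p) = P(0) = num(0)/den(0) = 96.8/11.25 = 8.604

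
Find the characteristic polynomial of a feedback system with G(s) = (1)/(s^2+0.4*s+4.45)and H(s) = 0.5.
Characteristic poly = G_den * H_den + G_num * H_num = (s^2 + 0.4*s + 4.45) + (0.5) = s^2 + 0.4*s + 4.95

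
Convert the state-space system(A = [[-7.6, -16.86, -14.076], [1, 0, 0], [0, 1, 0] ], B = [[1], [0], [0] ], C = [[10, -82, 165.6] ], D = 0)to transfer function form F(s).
F(s) = C(sI - A)⁻¹B + D.
Characteristic polynomial det(sI - A) = s^3 + 7.6*s^2 + 16.86*s + 14.076.
Numerator from C·adj(sI-A)·B + D·det(sI-A) = 10*s^2 - 82*s + 165.6.
F(s) = (10*s^2 - 82*s + 165.6)/(s^3 + 7.6*s^2 + 16.86*s + 14.076)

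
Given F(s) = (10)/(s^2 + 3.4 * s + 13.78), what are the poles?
Set denominator = 0: s^2 + 3.4*s + 13.78 = 0 → Poles: -1.7 + 3.3j, -1.7 - 3.3j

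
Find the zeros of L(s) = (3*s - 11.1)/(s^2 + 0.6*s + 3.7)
Set numerator = 0: 3*s - 11.1 = 0 → Zeros: 3.7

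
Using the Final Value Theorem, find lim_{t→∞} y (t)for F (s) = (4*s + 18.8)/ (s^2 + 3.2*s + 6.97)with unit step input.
FVT: lim_{t→∞} y(t) = lim_{s→0} s*Y(s) where Y(s) = F(s)/s.
= lim_{s→0} F(s) = F(0) = num(0)/den(0) = 18.8/6.97 = 2.697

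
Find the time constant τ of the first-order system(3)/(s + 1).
First-order system: τ = -1/pole. Pole = -1. τ = -1/(-1) = 1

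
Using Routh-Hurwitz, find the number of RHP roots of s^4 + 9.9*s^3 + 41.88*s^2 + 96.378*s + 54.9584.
Routh array:
s^4: [1, 41.88, 54.9584]; s^3: [9.9, 96.378]; s^2: [32.1448, 54.9584]; s^1: [79.4519]; s^0: [54.9584]
First column: [1, 9.9, 32.1448, 79.4519, 54.9584]. Sign changes = RHP roots = 0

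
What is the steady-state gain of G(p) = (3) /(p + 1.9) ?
DC gain = G(0) = num(0)/den(0) = 3/1.9 = 1.579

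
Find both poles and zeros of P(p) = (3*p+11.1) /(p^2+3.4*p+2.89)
Set denominator = 0: p^2 + 3.4*p + 2.89 = (p + 1.7)(p + 1.7) = 0 → Poles: -1.7, -1.7
Set numerator = 0: 3*p + 11.1 = 0 → Zeros: -3.7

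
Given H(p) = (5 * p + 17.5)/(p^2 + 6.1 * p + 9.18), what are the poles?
Set denominator = 0: p^2 + 6.1*p + 9.18 = (p + 3.4)(p + 2.7) = 0 → Poles: -2.7, -3.4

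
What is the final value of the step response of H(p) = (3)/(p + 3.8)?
FVT: lim_{t→∞} y(t) = lim_{p→0} p*Y(p) where Y(p) = H(p)/p.
= lim_{p→0} H(p) = H(0) = num(0)/den(0) = 3/3.8 = 0.7895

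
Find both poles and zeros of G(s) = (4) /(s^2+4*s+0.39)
Set denominator = 0: s^2 + 4*s + 0.39 = (s + 0.1)(s + 3.9) = 0 → Poles: -0.1, -3.9
Numerator is a nonzero constant (4) → Zeros: none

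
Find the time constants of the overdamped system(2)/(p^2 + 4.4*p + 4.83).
Overdamped: real poles at -2.1, -2.3. τ = -1/pole → τ₁ = 0.4762, τ₂ = 0.4348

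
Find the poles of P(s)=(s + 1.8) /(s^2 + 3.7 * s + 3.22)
Set denominator = 0: s^2 + 3.7*s + 3.22 = (s + 1.4)(s + 2.3) = 0 → Poles: -1.4, -2.3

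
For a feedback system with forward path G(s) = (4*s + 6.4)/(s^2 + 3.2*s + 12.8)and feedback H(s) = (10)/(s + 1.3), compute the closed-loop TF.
Closed-loop T = G/(1+GH).
Numerator: G_num * H_den = 4*s^2 + 11.6*s + 8.32.
Denominator: G_den * H_den + G_num * H_num = (s^3 + 4.5*s^2 + 16.96*s + 16.64) + (40*s + 64) = s^3 + 4.5*s^2 + 56.96*s + 80.64.
T(s) = (4*s^2 + 11.6*s + 8.32)/(s^3 + 4.5*s^2 + 56.96*s + 80.64)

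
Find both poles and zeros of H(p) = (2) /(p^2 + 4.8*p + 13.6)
Set denominator = 0: p^2 + 4.8*p + 13.6 = 0 → Poles: -2.4 + 2.8j, -2.4 - 2.8j
Numerator is a nonzero constant (2) → Zeros: none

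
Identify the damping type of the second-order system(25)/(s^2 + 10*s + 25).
Standard form: ωn²/(s²+2ζωn·s+ωn²) gives ωn=5, ζ=1.
Critically damped (ζ = 1)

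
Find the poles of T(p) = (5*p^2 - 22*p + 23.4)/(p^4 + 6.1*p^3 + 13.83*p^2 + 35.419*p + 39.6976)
Set denominator = 0: p^4 + 6.1*p^3 + 13.83*p^2 + 35.419*p + 39.6976 = (p + 4.3)(p + 1.6)(p^2 + 0.2*p + 5.77) = 0 → Poles: -0.1 + 2.4j, -0.1 - 2.4j, -1.6, -4.3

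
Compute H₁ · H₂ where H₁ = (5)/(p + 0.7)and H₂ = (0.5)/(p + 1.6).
Series: H = H₁ · H₂ = (n₁·n₂)/(d₁·d₂).
Num: n₁·n₂ = 2.5. Den: d₁·d₂ = p^2 + 2.3*p + 1.12.
H(p) = (2.5)/(p^2 + 2.3*p + 1.12)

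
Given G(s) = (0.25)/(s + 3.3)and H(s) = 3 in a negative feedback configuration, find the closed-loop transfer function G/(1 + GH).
Closed-loop T = G/(1+GH).
Numerator: G_num * H_den = 0.25.
Denominator: G_den * H_den + G_num * H_num = (s + 3.3) + (0.75) = s + 4.05.
T(s) = (0.25)/(s + 4.05)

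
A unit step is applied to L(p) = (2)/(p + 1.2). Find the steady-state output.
FVT: lim_{t→∞} y(t) = lim_{p→0} p*Y(p) where Y(p) = L(p)/p.
= lim_{p→0} L(p) = L(0) = num(0)/den(0) = 2/1.2 = 1.667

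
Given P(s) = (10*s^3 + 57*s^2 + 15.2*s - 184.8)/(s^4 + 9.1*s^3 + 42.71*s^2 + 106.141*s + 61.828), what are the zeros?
Set numerator = 0: 10*s^3 + 57*s^2 + 15.2*s - 184.8 = 10*(s + 4.4)(s - 1.5)(s + 2.8) = 0 → Zeros: -2.8, -4.4, 1.5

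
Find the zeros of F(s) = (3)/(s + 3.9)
Numerator is a nonzero constant (3) → Zeros: none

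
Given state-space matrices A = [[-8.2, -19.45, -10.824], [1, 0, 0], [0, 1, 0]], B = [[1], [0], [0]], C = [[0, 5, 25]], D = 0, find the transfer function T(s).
T(s) = C(sI - A)⁻¹B + D.
Characteristic polynomial det(sI - A) = s^3 + 8.2*s^2 + 19.45*s + 10.824.
Numerator from C·adj(sI-A)·B + D·det(sI-A) = 5*s + 25.
T(s) = (5*s + 25)/(s^3 + 8.2*s^2 + 19.45*s + 10.824)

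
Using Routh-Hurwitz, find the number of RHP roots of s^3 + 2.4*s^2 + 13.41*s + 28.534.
Routh array:
s^3: [1, 13.41]; s^2: [2.4, 28.534]; s^1: [1.52083]; s^0: [28.534]
First column: [1, 2.4, 1.52083, 28.534]. Sign changes = RHP roots = 0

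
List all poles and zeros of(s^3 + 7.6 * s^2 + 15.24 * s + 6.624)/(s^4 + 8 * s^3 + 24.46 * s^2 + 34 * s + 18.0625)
Set denominator = 0: s^4 + 8*s^3 + 24.46*s^2 + 34*s + 18.0625 = (s + 1.7)(s + 2.5)(s^2 + 3.8*s + 4.25) = 0 → Poles: -1.7, -1.9 + 0.8j, -1.9 - 0.8j, -2.5
Set numerator = 0: s^3 + 7.6*s^2 + 15.24*s + 6.624 = (s + 0.6)(s + 4.6)(s + 2.4) = 0 → Zeros: -0.6, -2.4, -4.6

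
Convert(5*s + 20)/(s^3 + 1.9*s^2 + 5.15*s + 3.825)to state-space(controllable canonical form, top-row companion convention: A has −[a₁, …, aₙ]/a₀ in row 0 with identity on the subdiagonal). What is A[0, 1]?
Reachable canonical form for den = s^3 + 1.9*s^2 + 5.15*s + 3.825: top row of A = -[a₁,a₂,...,aₙ]/a₀, ones on the subdiagonal, zeros elsewhere.
A = [[-1.9, -5.15, -3.825], [1, 0, 0], [0, 1, 0]].
A[0,1] = -5.15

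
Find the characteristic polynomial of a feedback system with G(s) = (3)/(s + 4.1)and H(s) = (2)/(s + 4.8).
Characteristic poly = G_den * H_den + G_num * H_num = (s^2 + 8.9*s + 19.68) + (6) = s^2 + 8.9*s + 25.68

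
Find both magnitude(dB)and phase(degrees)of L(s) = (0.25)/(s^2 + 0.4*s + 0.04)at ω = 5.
Substitute s = j*5: L(j5) = -0.00995213 - 0.000797446j.
|L| = 20*log₁₀(sqrt(Re²+Im²)) = -40.01 dB.
∠L = atan2(Im, Re) = -175.42°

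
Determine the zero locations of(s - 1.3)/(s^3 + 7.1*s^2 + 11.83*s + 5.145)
Set numerator = 0: s - 1.3 = 0 → Zeros: 1.3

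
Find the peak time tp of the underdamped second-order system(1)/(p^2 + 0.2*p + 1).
Standard form: ωn²/(p²+2ζωn·p+ωn²) → ωn = 1, ζ = 0.1.
ωd = ωn·√(1-ζ²) = 1·√(1-0.1²) = 0.995.
tp = π/ωd = π/0.995 = 3.157 s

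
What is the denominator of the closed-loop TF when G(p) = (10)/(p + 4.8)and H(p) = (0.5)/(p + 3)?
Characteristic poly = G_den * H_den + G_num * H_num = (p^2 + 7.8*p + 14.4) + (5) = p^2 + 7.8*p + 19.4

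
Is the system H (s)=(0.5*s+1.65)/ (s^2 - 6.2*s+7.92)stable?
Denominator: s^2 - 6.2*s + 7.92 = (s - 1.8)(s - 4.4). Poles: 1.8, 4.4. All Re(p)<0: No (unstable)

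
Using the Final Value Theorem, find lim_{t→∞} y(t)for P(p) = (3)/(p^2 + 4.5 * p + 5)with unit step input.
FVT: lim_{t→∞} y(t) = lim_{p→0} p*Y(p) where Y(p) = P(p)/p.
= lim_{p→0} P(p) = P(0) = num(0)/den(0) = 3/5 = 0.6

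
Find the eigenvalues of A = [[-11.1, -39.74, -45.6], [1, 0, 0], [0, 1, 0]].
Eigenvalues solve det(λI - A) = 0.
Characteristic polynomial: λ^3 + 11.1*λ^2 + 39.74*λ + 45.6 = 0.
Factor: (λ + 3.8)(λ + 4.8)(λ + 2.5) = 0.
Roots: -2.5, -3.8, -4.8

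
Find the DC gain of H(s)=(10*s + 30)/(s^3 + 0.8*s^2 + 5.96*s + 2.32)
DC gain = H(0) = num(0)/den(0) = 30/2.32 = 12.93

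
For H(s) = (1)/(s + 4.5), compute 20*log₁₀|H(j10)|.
Substitute s = j*10: H(j10) = 0.037422 - 0.0831601j.
|H(j10)| = sqrt(Re² + Im²) = 0.09119.
20*log₁₀(0.09119) = -20.80 dB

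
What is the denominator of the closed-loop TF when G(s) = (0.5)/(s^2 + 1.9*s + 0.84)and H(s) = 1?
Characteristic poly = G_den * H_den + G_num * H_num = (s^2 + 1.9*s + 0.84) + (0.5) = s^2 + 1.9*s + 1.34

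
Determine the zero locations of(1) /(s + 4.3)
Numerator is a nonzero constant (1) → Zeros: none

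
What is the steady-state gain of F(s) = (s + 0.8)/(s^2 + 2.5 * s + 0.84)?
DC gain = F(0) = num(0)/den(0) = 0.8/0.84 = 0.9524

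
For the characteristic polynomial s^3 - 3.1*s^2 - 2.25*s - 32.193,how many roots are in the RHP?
s^3 - 3.1*s^2 - 2.25*s - 32.193 = (s - 4.9)(s^2 + 1.8*s + 6.57). Poles: -0.9 + 2.4j, -0.9 - 2.4j, 4.9. RHP poles (Re>0): 1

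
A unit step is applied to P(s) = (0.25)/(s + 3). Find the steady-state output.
FVT: lim_{t→∞} y(t) = lim_{s→0} s*Y(s) where Y(s) = P(s)/s.
= lim_{s→0} P(s) = P(0) = num(0)/den(0) = 0.25/3 = 0.08333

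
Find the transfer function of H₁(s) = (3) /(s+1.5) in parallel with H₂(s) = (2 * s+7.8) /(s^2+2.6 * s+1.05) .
Parallel: H = H₁ + H₂ = (n₁·d₂ + n₂·d₁)/(d₁·d₂).
n₁·d₂ = 3*s^2 + 7.8*s + 3.15. n₂·d₁ = 2*s^2 + 10.8*s + 11.7. Sum = 5*s^2 + 18.6*s + 14.85. d₁·d₂ = s^3 + 4.1*s^2 + 4.95*s + 1.575.
H(s) = (5*s^2 + 18.6*s + 14.85)/(s^3 + 4.1*s^2 + 4.95*s + 1.575)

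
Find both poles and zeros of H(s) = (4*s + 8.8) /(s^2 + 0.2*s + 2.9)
Set denominator = 0: s^2 + 0.2*s + 2.9 = 0 → Poles: -0.1 + 1.7j, -0.1 - 1.7j
Set numerator = 0: 4*s + 8.8 = 0 → Zeros: -2.2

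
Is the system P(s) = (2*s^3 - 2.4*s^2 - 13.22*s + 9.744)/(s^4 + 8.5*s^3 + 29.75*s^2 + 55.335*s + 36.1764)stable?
Denominator: s^4 + 8.5*s^3 + 29.75*s^2 + 55.335*s + 36.1764 = (s + 3.9)(s + 1.2)(s^2 + 3.4*s + 7.73). Poles: -1.2, -1.7 + 2.2j, -1.7 - 2.2j, -3.9. All Re(p)<0: Yes (stable)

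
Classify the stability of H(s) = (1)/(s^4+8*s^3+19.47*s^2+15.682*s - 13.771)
Denominator: s^4 + 8*s^3 + 19.47*s^2 + 15.682*s - 13.771 = (s - 0.5)(s + 4.7)(s^2 + 3.8*s + 5.86). Poles: -1.9 + 1.5j, -1.9 - 1.5j, -4.7, 0.5. Unstable (1 pole(s) in RHP)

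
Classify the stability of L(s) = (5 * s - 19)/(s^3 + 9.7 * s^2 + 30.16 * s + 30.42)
Denominator: s^3 + 9.7*s^2 + 30.16*s + 30.42 = (s + 2.6)(s + 4.5)(s + 2.6). Poles: -2.6, -2.6, -4.5. Stable (all poles in LHP)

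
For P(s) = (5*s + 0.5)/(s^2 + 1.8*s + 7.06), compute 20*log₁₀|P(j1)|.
Substitute s = j*1: P(j1) = 0.301024 + 0.735669j.
|P(j1)| = sqrt(Re² + Im²) = 0.7949.
20*log₁₀(0.7949) = -1.99 dB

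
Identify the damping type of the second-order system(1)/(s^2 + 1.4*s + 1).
Standard form: ωn²/(s²+2ζωn·s+ωn²) gives ωn=1, ζ=0.7.
Underdamped (ζ = 0.7 < 1)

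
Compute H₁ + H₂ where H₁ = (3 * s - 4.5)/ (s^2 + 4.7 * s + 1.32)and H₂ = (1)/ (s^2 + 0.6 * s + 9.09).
Parallel: H = H₁ + H₂ = (n₁·d₂ + n₂·d₁)/(d₁·d₂).
n₁·d₂ = 3*s^3 - 2.7*s^2 + 24.57*s - 40.905. n₂·d₁ = s^2 + 4.7*s + 1.32. Sum = 3*s^3 - 1.7*s^2 + 29.27*s - 39.585. d₁·d₂ = s^4 + 5.3*s^3 + 13.23*s^2 + 43.515*s + 11.9988.
H(s) = (3*s^3 - 1.7*s^2 + 29.27*s - 39.585)/(s^4 + 5.3*s^3 + 13.23*s^2 + 43.515*s + 11.9988)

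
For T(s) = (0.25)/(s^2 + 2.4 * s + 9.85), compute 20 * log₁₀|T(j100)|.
Substitute s = j*100: T(j100) = -2.50102e-05 - 6.00837e-07j.
|T(j100)| = sqrt(Re² + Im²) = 2.502e-05.
20*log₁₀(2.502e-05) = -92.04 dB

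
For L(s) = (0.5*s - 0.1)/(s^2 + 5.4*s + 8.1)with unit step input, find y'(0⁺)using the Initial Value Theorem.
IVT: y'(0⁺) = lim_{s→∞} s²·Y(s) = lim_{s→∞} s·L(s).
deg(num) = 1, deg(den) = 2, relative degree = 1, so s·L(s) → (leading num)/(leading den) = 0.5/1 = 0.5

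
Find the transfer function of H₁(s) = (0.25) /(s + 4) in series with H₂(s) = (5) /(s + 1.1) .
Series: H = H₁ · H₂ = (n₁·n₂)/(d₁·d₂).
Num: n₁·n₂ = 1.25. Den: d₁·d₂ = s^2 + 5.1*s + 4.4.
H(s) = (1.25)/(s^2 + 5.1*s + 4.4)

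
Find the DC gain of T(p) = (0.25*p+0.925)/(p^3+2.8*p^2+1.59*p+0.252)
DC gain = T(0) = num(0)/den(0) = 0.925/0.252 = 3.671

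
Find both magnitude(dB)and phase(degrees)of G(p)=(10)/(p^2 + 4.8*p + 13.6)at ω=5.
Substitute p = j*5: G(j5) = -0.161482 - 0.339963j.
|G| = 20*log₁₀(sqrt(Re²+Im²)) = -8.49 dB.
∠G = atan2(Im, Re) = -115.41°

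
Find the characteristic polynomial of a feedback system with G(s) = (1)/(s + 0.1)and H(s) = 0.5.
Characteristic poly = G_den * H_den + G_num * H_num = (s + 0.1) + (0.5) = s + 0.6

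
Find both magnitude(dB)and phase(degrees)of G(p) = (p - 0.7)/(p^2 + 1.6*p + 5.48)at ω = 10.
Substitute p = j*10: G(j10) = 0.0246097 - 0.101632j.
|G| = 20*log₁₀(sqrt(Re²+Im²)) = -19.61 dB.
∠G = atan2(Im, Re) = -76.39°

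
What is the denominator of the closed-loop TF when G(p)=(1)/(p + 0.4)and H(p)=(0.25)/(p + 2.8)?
Characteristic poly = G_den * H_den + G_num * H_num = (p^2 + 3.2*p + 1.12) + (0.25) = p^2 + 3.2*p + 1.37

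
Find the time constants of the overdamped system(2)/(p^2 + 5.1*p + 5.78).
Overdamped: real poles at -1.7, -3.4. τ = -1/pole → τ₁ = 0.5882, τ₂ = 0.2941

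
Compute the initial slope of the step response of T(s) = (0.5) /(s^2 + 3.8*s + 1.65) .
IVT: y'(0⁺) = lim_{s→∞} s²·Y(s) = lim_{s→∞} s·T(s).
deg(num) = 0, deg(den) = 2, relative degree = 2 ≥ 2, so s·T(s) → 0. Initial slope = 0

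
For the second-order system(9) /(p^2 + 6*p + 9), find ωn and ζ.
Standard form: ωn²/(p²+2ζωn·p+ωn²).
const=9=ωn² → ωn=3, p coeff=6=2ζωn → ζ=1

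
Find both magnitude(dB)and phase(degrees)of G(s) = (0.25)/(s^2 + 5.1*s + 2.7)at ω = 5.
Substitute s = j*5: G(j5) = -0.00485822 - 0.00555536j.
|G| = 20*log₁₀(sqrt(Re²+Im²)) = -42.64 dB.
∠G = atan2(Im, Re) = -131.17°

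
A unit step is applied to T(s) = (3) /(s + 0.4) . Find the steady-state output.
FVT: lim_{t→∞} y(t) = lim_{s→0} s*Y(s) where Y(s) = T(s)/s.
= lim_{s→0} T(s) = T(0) = num(0)/den(0) = 3/0.4 = 7.5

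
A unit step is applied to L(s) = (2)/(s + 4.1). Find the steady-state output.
FVT: lim_{t→∞} y(t) = lim_{s→0} s*Y(s) where Y(s) = L(s)/s.
= lim_{s→0} L(s) = L(0) = num(0)/den(0) = 2/4.1 = 0.4878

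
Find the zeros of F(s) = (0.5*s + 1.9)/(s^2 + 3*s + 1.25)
Set numerator = 0: 0.5*s + 1.9 = 0 → Zeros: -3.8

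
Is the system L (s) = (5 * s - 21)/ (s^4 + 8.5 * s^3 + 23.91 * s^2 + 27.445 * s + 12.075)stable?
Denominator: s^4 + 8.5*s^3 + 23.91*s^2 + 27.445*s + 12.075 = (s + 2.3)(s + 4.2)(s^2 + 2*s + 1.25). Poles: -1 + 0.5j, -1 - 0.5j, -2.3, -4.2. All Re(p)<0: Yes (stable)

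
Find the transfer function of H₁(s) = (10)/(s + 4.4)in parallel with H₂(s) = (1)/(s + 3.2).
Parallel: H = H₁ + H₂ = (n₁·d₂ + n₂·d₁)/(d₁·d₂).
n₁·d₂ = 10*s + 32. n₂·d₁ = s + 4.4. Sum = 11*s + 36.4. d₁·d₂ = s^2 + 7.6*s + 14.08.
H(s) = (11*s + 36.4)/(s^2 + 7.6*s + 14.08)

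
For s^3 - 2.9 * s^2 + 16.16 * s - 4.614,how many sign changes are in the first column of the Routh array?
Routh array:
s^3: [1, 16.16]; s^2: [-2.9, -4.614]; s^1: [14.569]; s^0: [-4.614]
First column: [1, -2.9, 14.569, -4.614]. Sign changes = 3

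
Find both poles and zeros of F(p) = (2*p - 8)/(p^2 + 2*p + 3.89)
Set denominator = 0: p^2 + 2*p + 3.89 = 0 → Poles: -1 + 1.7j, -1 - 1.7j
Set numerator = 0: 2*p - 8 = 0 → Zeros: 4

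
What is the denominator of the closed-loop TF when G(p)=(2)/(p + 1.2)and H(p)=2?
Characteristic poly = G_den * H_den + G_num * H_num = (p + 1.2) + (4) = p + 5.2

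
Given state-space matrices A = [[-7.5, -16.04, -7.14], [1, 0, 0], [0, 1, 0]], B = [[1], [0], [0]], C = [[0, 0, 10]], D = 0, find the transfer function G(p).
G(p) = C(pI - A)⁻¹B + D.
Characteristic polynomial det(pI - A) = p^3 + 7.5*p^2 + 16.04*p + 7.14.
Numerator from C·adj(pI-A)·B + D·det(pI-A) = 10.
G(p) = (10)/(p^3 + 7.5*p^2 + 16.04*p + 7.14)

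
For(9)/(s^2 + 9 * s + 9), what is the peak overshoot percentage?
Standard form: ωn²/(s²+2ζωn·s+ωn²) → ωn = 3, ζ = 1.5.
ζ ≥ 1, so the response is non-oscillatory: peak overshoot = 0%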